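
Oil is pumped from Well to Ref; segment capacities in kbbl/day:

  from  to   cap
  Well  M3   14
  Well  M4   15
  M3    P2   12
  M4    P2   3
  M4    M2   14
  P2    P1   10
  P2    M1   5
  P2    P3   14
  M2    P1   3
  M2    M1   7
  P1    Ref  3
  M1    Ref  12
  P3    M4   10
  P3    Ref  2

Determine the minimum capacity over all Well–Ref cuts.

17

Augment Well→M3→P2→P1→Ref: bottleneck 3, flow now 3.
Augment Well→M3→P2→M1→Ref: bottleneck 5, flow now 8.
Augment Well→M3→P2→P3→Ref: bottleneck 2, flow now 10.
Augment Well→M4→M2→M1→Ref: bottleneck 7, flow now 17.
No augmenting path remains; maximum flow = 17.
By max-flow min-cut, the minimum cut capacity equals the max flow.
In the residual graph, reachable from Well: {Well, M3, M4, P2, M2, P1, P3}.
Min-cut edges: P2→M1 (5), M2→M1 (7), P1→Ref (3), P3→Ref (2); capacity 5 + 7 + 3 + 2 = 17.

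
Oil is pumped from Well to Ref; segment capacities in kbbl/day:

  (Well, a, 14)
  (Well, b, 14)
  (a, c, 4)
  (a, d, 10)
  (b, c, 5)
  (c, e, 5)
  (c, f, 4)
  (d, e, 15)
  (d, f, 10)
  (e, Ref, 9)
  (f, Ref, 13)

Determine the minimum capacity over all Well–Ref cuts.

Augment Well→a→c→e→Ref: bottleneck 4, flow now 4.
Augment Well→a→d→e→Ref: bottleneck 5, flow now 9.
Augment Well→a→d→f→Ref: bottleneck 5, flow now 14.
Augment Well→b→c→f→Ref: bottleneck 4, flow now 18.
Augment Well→b→c→e→d→f→Ref: bottleneck 1, flow now 19. (uses reverse residual edge)
No augmenting path remains; maximum flow = 19.
By max-flow min-cut, the minimum cut capacity equals the max flow.
In the residual graph, reachable from Well: {Well, b}.
Min-cut edges: Well→a (14), b→c (5); capacity 14 + 5 = 19.

19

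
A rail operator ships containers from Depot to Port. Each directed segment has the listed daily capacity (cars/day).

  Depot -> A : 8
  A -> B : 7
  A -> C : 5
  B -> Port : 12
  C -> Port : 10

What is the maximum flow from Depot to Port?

Augment Depot→A→B→Port: bottleneck 7, flow now 7.
Augment Depot→A→C→Port: bottleneck 1, flow now 8.
No augmenting path remains; maximum flow = 8.
In the residual graph, reachable from Depot: {Depot}.
Min-cut edges: Depot→A (8); capacity 8 = 8.
This cut is saturated, so no flow can exceed 8.

8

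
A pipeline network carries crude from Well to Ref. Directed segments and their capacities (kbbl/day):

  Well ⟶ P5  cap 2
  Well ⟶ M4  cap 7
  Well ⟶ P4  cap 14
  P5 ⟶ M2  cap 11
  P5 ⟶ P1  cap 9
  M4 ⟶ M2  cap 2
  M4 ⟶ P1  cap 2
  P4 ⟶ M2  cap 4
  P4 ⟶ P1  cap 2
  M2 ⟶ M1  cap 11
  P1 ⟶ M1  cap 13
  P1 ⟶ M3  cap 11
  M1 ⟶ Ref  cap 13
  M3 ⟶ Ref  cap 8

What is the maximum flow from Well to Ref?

Augment Well→P5→M2→M1→Ref: bottleneck 2, flow now 2.
Augment Well→M4→M2→M1→Ref: bottleneck 2, flow now 4.
Augment Well→M4→P1→M1→Ref: bottleneck 2, flow now 6.
Augment Well→P4→M2→M1→Ref: bottleneck 4, flow now 10.
Augment Well→P4→P1→M1→Ref: bottleneck 2, flow now 12.
No augmenting path remains; maximum flow = 12.
In the residual graph, reachable from Well: {Well, M4, P4}.
Min-cut edges: Well→P5 (2), M4→M2 (2), M4→P1 (2), P4→M2 (4), P4→P1 (2); capacity 2 + 2 + 2 + 4 + 2 = 12.
This cut is saturated, so no flow can exceed 12.

12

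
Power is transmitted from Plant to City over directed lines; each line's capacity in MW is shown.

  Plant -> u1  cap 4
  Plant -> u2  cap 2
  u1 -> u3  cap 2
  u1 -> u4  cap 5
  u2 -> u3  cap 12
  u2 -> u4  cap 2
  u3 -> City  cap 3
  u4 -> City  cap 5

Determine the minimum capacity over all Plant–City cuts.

Augment Plant→u1→u3→City: bottleneck 2, flow now 2.
Augment Plant→u1→u4→City: bottleneck 2, flow now 4.
Augment Plant→u2→u3→City: bottleneck 1, flow now 5.
Augment Plant→u2→u4→City: bottleneck 1, flow now 6.
No augmenting path remains; maximum flow = 6.
By max-flow min-cut, the minimum cut capacity equals the max flow.
In the residual graph, reachable from Plant: {Plant}.
Min-cut edges: Plant→u1 (4), Plant→u2 (2); capacity 4 + 2 = 6.

6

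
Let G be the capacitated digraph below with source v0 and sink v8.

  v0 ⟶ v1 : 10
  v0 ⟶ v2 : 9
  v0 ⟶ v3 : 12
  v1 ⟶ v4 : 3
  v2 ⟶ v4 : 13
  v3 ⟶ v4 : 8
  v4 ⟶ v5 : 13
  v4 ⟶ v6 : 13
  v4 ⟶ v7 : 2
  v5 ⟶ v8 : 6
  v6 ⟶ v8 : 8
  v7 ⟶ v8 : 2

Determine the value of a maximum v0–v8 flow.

16

Augment v0→v1→v4→v5→v8: bottleneck 3, flow now 3.
Augment v0→v2→v4→v5→v8: bottleneck 3, flow now 6.
Augment v0→v2→v4→v6→v8: bottleneck 6, flow now 12.
Augment v0→v3→v4→v6→v8: bottleneck 2, flow now 14.
Augment v0→v3→v4→v7→v8: bottleneck 2, flow now 16.
No augmenting path remains; maximum flow = 16.
In the residual graph, reachable from v0: {v0, v1, v2, v3, v4, v5, v6}.
Min-cut edges: v4→v7 (2), v5→v8 (6), v6→v8 (8); capacity 2 + 6 + 8 = 16.
This cut is saturated, so no flow can exceed 16.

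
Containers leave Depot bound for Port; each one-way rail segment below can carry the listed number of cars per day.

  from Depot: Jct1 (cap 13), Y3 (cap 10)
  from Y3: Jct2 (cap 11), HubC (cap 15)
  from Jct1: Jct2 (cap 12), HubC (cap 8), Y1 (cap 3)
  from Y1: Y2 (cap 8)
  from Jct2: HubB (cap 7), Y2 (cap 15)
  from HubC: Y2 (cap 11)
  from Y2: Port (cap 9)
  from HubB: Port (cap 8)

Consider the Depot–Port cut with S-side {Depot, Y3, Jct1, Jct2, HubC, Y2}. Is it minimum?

No — its capacity is 19, but the minimum cut has capacity 16.

Given cut capacity: 3 + 7 + 9 = 19.
Augment Depot→Y3→Jct2→Y2→Port: bottleneck 9, flow now 9.
Augment Depot→Y3→Jct2→HubB→Port: bottleneck 1, flow now 10.
Augment Depot→Jct1→Jct2→HubB→Port: bottleneck 6, flow now 16.
No augmenting path remains; maximum flow = 16.
In the residual graph, reachable from Depot: {Depot, Y3, Jct1, Y1, Jct2, HubC, Y2}.
Min-cut edges: Jct2→HubB (7), Y2→Port (9); capacity 7 + 9 = 16.
Cut capacity 19 exceeds the max flow 16, so it is not minimum.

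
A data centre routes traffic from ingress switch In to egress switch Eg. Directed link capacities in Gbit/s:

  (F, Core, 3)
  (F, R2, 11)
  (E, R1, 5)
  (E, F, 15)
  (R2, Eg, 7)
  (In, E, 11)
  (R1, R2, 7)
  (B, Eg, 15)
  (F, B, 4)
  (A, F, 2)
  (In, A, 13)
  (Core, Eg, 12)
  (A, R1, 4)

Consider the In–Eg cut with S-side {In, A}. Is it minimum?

No — its capacity is 17, but the minimum cut has capacity 14.

Given cut capacity: 11 + 2 + 4 = 17.
Augment In→E→F→R2→Eg: bottleneck 7, flow now 7.
Augment In→E→F→B→Eg: bottleneck 4, flow now 11.
Augment In→A→F→Core→Eg: bottleneck 2, flow now 13.
Augment In→A→R1→R2→F→Core→Eg: bottleneck 1, flow now 14. (uses reverse residual edge)
No augmenting path remains; maximum flow = 14.
In the residual graph, reachable from In: {In, E, A, F, R1, R2}.
Min-cut edges: F→B (4), F→Core (3), R2→Eg (7); capacity 4 + 3 + 7 = 14.
Cut capacity 17 exceeds the max flow 14, so it is not minimum.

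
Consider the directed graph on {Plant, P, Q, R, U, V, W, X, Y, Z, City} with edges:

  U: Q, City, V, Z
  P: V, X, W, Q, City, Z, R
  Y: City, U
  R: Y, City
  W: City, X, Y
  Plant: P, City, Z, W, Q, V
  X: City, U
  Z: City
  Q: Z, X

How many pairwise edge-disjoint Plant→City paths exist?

Assign every edge capacity 1; by Menger, the answer equals the max flow.
Path Plant→City (+1); total 1.
Path Plant→P→City (+1); total 2.
Path Plant→W→City (+1); total 3.
Path Plant→Z→City (+1); total 4.
Path Plant→Q→X→City (+1); total 5.
No residual Plant→City path; max flow = 5.
Certifying cut of size 5: {Plant→City, Plant→P, Plant→Q, Plant→W, Plant→Z}.

5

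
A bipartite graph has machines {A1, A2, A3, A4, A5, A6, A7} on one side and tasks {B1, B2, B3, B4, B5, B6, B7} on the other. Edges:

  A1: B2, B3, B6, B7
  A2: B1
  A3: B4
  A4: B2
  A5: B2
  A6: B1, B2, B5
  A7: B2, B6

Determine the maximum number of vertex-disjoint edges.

Unit-capacity flow: source→left, listed edges, right→sink; max matching = max flow.
Augmenting path A1→B2 (+1); matched 1.
Augmenting path A2→B1 (+1); matched 2.
Augmenting path A3→B4 (+1); matched 3.
Augmenting path A6→B5 (+1); matched 4.
Augmenting path A7→B6 (+1); matched 5.
Augmenting path A4→B2→A1→B3 (+1); matched 6.
No augmenting path remains; maximum matching = 6.
König certificate: {A1, A2, A3, A6, A7, B2} is a vertex cover of size 6 (every listed pair touches it), so no matching can be larger.

6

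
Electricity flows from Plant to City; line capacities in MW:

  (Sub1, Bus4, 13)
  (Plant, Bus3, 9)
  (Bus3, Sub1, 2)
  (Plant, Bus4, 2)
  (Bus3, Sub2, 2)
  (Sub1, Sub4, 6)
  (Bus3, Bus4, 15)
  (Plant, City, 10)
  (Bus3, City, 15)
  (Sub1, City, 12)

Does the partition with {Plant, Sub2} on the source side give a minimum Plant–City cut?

No — its capacity is 21, but the minimum cut has capacity 19.

Given cut capacity: 9 + 2 + 10 = 21.
Augment Plant→City: bottleneck 10, flow now 10.
Augment Plant→Bus3→City: bottleneck 9, flow now 19.
No augmenting path remains; maximum flow = 19.
In the residual graph, reachable from Plant: {Plant, Bus4}.
Min-cut edges: Plant→Bus3 (9), Plant→City (10); capacity 9 + 10 = 19.
Cut capacity 21 exceeds the max flow 19, so it is not minimum.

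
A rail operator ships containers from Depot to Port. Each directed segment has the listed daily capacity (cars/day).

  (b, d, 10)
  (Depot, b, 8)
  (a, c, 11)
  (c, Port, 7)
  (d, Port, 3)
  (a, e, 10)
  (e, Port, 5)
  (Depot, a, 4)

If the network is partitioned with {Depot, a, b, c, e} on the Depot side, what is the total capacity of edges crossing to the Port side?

Edges leaving {Depot, a, b, c, e}: b→d (10), c→Port (7), e→Port (5).
Cut capacity = 10 + 7 + 5 = 22.

22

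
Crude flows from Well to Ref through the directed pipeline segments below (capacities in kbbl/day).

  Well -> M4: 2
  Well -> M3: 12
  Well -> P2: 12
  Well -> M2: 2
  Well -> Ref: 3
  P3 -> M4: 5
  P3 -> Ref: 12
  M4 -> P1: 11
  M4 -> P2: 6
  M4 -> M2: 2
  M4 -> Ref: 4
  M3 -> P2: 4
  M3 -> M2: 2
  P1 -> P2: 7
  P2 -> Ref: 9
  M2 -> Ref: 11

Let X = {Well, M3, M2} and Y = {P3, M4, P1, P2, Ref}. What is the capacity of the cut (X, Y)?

Edges leaving {Well, M3, M2}: Well→M4 (2), Well→P2 (12), Well→Ref (3), M3→P2 (4), M2→Ref (11).
Cut capacity = 2 + 12 + 3 + 4 + 11 = 32.

32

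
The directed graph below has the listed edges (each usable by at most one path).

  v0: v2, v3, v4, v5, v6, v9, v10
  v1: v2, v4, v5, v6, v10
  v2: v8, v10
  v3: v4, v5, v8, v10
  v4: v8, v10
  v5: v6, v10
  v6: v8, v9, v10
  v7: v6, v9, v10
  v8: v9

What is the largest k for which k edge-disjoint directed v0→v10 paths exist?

6

Assign every edge capacity 1; by Menger, the answer equals the max flow.
Path v0→v10 (+1); total 1.
Path v0→v2→v10 (+1); total 2.
Path v0→v3→v10 (+1); total 3.
Path v0→v4→v10 (+1); total 4.
Path v0→v5→v10 (+1); total 5.
Path v0→v6→v10 (+1); total 6.
No residual v0→v10 path; max flow = 6.
Certifying cut of size 6: {v0→v10, v0→v2, v0→v3, v0→v4, v0→v5, v0→v6}.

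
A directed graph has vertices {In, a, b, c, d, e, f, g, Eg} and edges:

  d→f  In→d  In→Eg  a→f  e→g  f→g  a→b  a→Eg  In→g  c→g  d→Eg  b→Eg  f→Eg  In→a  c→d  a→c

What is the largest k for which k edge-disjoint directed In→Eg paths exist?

3

Assign every edge capacity 1; by Menger, the answer equals the max flow.
Path In→Eg (+1); total 1.
Path In→a→Eg (+1); total 2.
Path In→d→Eg (+1); total 3.
No residual In→Eg path; max flow = 3.
Certifying cut of size 3: {In→Eg, In→a, In→d}.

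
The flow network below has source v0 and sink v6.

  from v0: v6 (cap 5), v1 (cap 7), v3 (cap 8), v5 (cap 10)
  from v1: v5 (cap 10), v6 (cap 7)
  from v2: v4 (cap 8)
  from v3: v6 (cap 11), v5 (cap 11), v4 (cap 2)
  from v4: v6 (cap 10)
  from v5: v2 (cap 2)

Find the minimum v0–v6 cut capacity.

Augment v0→v6: bottleneck 5, flow now 5.
Augment v0→v1→v6: bottleneck 7, flow now 12.
Augment v0→v3→v6: bottleneck 8, flow now 20.
Augment v0→v5→v2→v4→v6: bottleneck 2, flow now 22.
No augmenting path remains; maximum flow = 22.
By max-flow min-cut, the minimum cut capacity equals the max flow.
In the residual graph, reachable from v0: {v0, v5}.
Min-cut edges: v0→v1 (7), v0→v3 (8), v0→v6 (5), v5→v2 (2); capacity 7 + 8 + 5 + 2 = 22.

22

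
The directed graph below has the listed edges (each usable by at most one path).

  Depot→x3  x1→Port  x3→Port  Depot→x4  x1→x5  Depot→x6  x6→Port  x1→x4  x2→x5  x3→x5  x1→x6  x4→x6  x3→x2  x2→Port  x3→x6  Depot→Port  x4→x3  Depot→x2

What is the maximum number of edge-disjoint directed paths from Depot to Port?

Assign every edge capacity 1; by Menger, the answer equals the max flow.
Path Depot→Port (+1); total 1.
Path Depot→x2→Port (+1); total 2.
Path Depot→x3→Port (+1); total 3.
Path Depot→x6→Port (+1); total 4.
No residual Depot→Port path; max flow = 4.
Certifying cut of size 4: {Depot→Port, x2→Port, x3→Port, x6→Port}.

4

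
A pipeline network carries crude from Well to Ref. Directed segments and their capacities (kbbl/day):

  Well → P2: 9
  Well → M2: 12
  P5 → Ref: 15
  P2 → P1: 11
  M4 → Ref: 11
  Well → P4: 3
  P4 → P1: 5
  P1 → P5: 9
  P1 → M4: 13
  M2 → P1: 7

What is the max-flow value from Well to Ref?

19

Augment Well→P4→P1→M4→Ref: bottleneck 3, flow now 3.
Augment Well→P2→P1→M4→Ref: bottleneck 8, flow now 11.
Augment Well→P2→P1→P5→Ref: bottleneck 1, flow now 12.
Augment Well→M2→P1→P5→Ref: bottleneck 7, flow now 19.
No augmenting path remains; maximum flow = 19.
In the residual graph, reachable from Well: {Well, M2}.
Min-cut edges: Well→P4 (3), Well→P2 (9), M2→P1 (7); capacity 3 + 9 + 7 = 19.
This cut is saturated, so no flow can exceed 19.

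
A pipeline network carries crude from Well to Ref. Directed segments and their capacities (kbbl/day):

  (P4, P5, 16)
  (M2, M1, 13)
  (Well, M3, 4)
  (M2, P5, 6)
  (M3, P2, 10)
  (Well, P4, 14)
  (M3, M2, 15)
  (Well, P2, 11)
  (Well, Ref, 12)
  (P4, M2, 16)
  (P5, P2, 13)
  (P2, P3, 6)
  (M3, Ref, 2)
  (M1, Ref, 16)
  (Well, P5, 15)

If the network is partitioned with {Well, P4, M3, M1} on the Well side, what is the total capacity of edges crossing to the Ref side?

113

Edges leaving {Well, P4, M3, M1}: Well→P5 (15), Well→P2 (11), Well→Ref (12), P4→M2 (16), P4→P5 (16), M3→M2 (15), M3→P2 (10), M3→Ref (2), M1→Ref (16).
Cut capacity = 15 + 11 + 12 + 16 + 16 + 15 + 10 + 2 + 16 = 113.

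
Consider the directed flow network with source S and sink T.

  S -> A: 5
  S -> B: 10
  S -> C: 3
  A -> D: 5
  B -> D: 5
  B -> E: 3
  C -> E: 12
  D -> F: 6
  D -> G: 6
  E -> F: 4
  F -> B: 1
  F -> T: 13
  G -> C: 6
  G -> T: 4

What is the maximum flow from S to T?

Augment S→A→D→F→T: bottleneck 5, flow now 5.
Augment S→B→D→F→T: bottleneck 1, flow now 6.
Augment S→B→D→G→T: bottleneck 4, flow now 10.
Augment S→B→E→F→T: bottleneck 3, flow now 13.
Augment S→C→E→F→T: bottleneck 1, flow now 14.
No augmenting path remains; maximum flow = 14.
In the residual graph, reachable from S: {S, B, C, E}.
Min-cut edges: S→A (5), B→D (5), E→F (4); capacity 5 + 5 + 4 = 14.
This cut is saturated, so no flow can exceed 14.

14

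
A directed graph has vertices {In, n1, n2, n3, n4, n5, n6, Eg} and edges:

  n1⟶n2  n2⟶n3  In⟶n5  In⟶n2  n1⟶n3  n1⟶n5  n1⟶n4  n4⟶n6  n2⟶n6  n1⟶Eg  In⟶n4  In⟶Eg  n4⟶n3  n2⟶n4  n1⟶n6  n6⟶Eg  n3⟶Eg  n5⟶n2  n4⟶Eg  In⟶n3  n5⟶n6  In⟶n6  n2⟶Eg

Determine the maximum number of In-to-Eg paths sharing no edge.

Assign every edge capacity 1; by Menger, the answer equals the max flow.
Path In→Eg (+1); total 1.
Path In→n2→Eg (+1); total 2.
Path In→n3→Eg (+1); total 3.
Path In→n4→Eg (+1); total 4.
Path In→n6→Eg (+1); total 5.
No residual In→Eg path; max flow = 5.
Certifying cut of size 5: {In→Eg, n2→Eg, n3→Eg, n4→Eg, n6→Eg}.

5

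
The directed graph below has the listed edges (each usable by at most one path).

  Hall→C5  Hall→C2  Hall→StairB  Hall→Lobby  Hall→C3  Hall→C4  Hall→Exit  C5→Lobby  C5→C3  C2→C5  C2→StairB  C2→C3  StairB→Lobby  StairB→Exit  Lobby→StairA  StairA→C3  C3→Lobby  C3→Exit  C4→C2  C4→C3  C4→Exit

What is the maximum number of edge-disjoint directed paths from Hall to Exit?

Assign every edge capacity 1; by Menger, the answer equals the max flow.
Path Hall→Exit (+1); total 1.
Path Hall→StairB→Exit (+1); total 2.
Path Hall→C3→Exit (+1); total 3.
Path Hall→C4→Exit (+1); total 4.
No residual Hall→Exit path; max flow = 4.
Certifying cut of size 4: {C3→Exit, Hall→C4, Hall→Exit, StairB→Exit}.

4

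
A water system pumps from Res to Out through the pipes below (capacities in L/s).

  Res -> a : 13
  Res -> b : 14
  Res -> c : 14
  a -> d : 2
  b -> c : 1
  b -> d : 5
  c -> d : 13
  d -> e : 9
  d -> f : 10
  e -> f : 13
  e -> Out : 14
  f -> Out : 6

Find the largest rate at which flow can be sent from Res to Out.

15

Augment Res→a→d→e→Out: bottleneck 2, flow now 2.
Augment Res→b→d→e→Out: bottleneck 5, flow now 7.
Augment Res→c→d→e→Out: bottleneck 2, flow now 9.
Augment Res→c→d→f→Out: bottleneck 6, flow now 15.
No augmenting path remains; maximum flow = 15.
In the residual graph, reachable from Res: {Res, a, b, c, d, f}.
Min-cut edges: d→e (9), f→Out (6); capacity 9 + 6 = 15.
This cut is saturated, so no flow can exceed 15.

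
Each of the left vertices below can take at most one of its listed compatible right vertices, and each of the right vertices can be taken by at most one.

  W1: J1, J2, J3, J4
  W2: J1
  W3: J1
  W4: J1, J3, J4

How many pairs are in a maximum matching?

3

Unit-capacity flow: source→left, listed edges, right→sink; max matching = max flow.
Augmenting path W1→J1 (+1); matched 1.
Augmenting path W4→J3 (+1); matched 2.
Augmenting path W2→J1→W1→J2 (+1); matched 3.
No augmenting path remains; maximum matching = 3.
König certificate: {W1, W4, J1} is a vertex cover of size 3 (every listed pair touches it), so no matching can be larger.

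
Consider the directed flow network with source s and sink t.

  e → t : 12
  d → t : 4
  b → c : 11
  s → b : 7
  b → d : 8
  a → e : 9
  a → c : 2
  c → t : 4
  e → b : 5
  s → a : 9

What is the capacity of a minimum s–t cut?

16

Augment s→a→c→t: bottleneck 2, flow now 2.
Augment s→a→e→t: bottleneck 7, flow now 9.
Augment s→b→c→t: bottleneck 2, flow now 11.
Augment s→b→d→t: bottleneck 4, flow now 15.
Augment s→b→c→a→e→t: bottleneck 1, flow now 16. (uses reverse residual edge)
No augmenting path remains; maximum flow = 16.
By max-flow min-cut, the minimum cut capacity equals the max flow.
In the residual graph, reachable from s: {s}.
Min-cut edges: s→a (9), s→b (7); capacity 9 + 7 = 16.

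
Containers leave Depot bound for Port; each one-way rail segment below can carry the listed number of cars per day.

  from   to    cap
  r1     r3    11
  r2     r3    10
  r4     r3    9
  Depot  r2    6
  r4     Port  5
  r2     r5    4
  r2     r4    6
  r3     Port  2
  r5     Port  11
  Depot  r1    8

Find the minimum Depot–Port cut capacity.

Augment Depot→r1→r3→Port: bottleneck 2, flow now 2.
Augment Depot→r2→r4→Port: bottleneck 5, flow now 7.
Augment Depot→r2→r5→Port: bottleneck 1, flow now 8.
No augmenting path remains; maximum flow = 8.
By max-flow min-cut, the minimum cut capacity equals the max flow.
In the residual graph, reachable from Depot: {Depot, r1, r3}.
Min-cut edges: Depot→r2 (6), r3→Port (2); capacity 6 + 2 = 8.

8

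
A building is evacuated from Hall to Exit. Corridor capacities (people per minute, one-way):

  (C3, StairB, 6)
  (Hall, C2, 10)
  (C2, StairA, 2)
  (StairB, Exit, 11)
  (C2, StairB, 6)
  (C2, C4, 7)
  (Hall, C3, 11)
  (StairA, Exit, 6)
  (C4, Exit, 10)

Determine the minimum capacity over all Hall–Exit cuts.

Augment Hall→C3→StairB→Exit: bottleneck 6, flow now 6.
Augment Hall→C2→StairB→Exit: bottleneck 5, flow now 11.
Augment Hall→C2→C4→Exit: bottleneck 5, flow now 16.
No augmenting path remains; maximum flow = 16.
By max-flow min-cut, the minimum cut capacity equals the max flow.
In the residual graph, reachable from Hall: {Hall, C3}.
Min-cut edges: Hall→C2 (10), C3→StairB (6); capacity 10 + 6 = 16.

16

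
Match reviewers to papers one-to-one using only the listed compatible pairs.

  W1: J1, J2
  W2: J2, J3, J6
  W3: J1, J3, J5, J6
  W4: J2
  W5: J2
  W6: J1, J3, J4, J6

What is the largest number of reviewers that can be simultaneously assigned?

5

Unit-capacity flow: source→left, listed edges, right→sink; max matching = max flow.
Augmenting path W1→J1 (+1); matched 1.
Augmenting path W2→J2 (+1); matched 2.
Augmenting path W3→J3 (+1); matched 3.
Augmenting path W6→J4 (+1); matched 4.
Augmenting path W4→J2→W2→J6 (+1); matched 5.
No augmenting path remains; maximum matching = 5.
König certificate: {W1, W2, W3, W6, J2} is a vertex cover of size 5 (every listed pair touches it), so no matching can be larger.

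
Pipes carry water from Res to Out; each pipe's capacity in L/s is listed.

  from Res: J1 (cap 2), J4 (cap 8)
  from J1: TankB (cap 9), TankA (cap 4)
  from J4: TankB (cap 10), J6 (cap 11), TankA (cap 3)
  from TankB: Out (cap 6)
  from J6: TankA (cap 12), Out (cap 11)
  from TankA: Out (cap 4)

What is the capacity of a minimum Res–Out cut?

10

Augment Res→J1→TankB→Out: bottleneck 2, flow now 2.
Augment Res→J4→TankB→Out: bottleneck 4, flow now 6.
Augment Res→J4→J6→Out: bottleneck 4, flow now 10.
No augmenting path remains; maximum flow = 10.
By max-flow min-cut, the minimum cut capacity equals the max flow.
In the residual graph, reachable from Res: {Res}.
Min-cut edges: Res→J1 (2), Res→J4 (8); capacity 2 + 8 = 10.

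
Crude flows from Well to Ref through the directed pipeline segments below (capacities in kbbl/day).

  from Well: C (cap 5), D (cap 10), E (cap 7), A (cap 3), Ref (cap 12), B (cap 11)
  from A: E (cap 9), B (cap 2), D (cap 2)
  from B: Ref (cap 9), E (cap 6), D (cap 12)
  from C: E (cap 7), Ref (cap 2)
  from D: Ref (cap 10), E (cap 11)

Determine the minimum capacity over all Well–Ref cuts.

Augment Well→Ref: bottleneck 12, flow now 12.
Augment Well→B→Ref: bottleneck 9, flow now 21.
Augment Well→C→Ref: bottleneck 2, flow now 23.
Augment Well→D→Ref: bottleneck 10, flow now 33.
No augmenting path remains; maximum flow = 33.
By max-flow min-cut, the minimum cut capacity equals the max flow.
In the residual graph, reachable from Well: {Well, A, B, C, D, E}.
Min-cut edges: Well→Ref (12), B→Ref (9), C→Ref (2), D→Ref (10); capacity 12 + 9 + 2 + 10 = 33.

33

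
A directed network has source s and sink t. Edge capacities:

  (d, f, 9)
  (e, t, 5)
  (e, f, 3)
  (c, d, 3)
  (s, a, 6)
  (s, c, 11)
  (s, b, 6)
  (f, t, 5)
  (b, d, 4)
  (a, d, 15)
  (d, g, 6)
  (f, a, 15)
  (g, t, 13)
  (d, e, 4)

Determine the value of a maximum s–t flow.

13

Augment s→a→d→e→t: bottleneck 4, flow now 4.
Augment s→a→d→f→t: bottleneck 2, flow now 6.
Augment s→b→d→f→t: bottleneck 3, flow now 9.
Augment s→b→d→g→t: bottleneck 1, flow now 10.
Augment s→c→d→g→t: bottleneck 3, flow now 13.
No augmenting path remains; maximum flow = 13.
In the residual graph, reachable from s: {s, b, c}.
Min-cut edges: s→a (6), b→d (4), c→d (3); capacity 6 + 4 + 3 = 13.
This cut is saturated, so no flow can exceed 13.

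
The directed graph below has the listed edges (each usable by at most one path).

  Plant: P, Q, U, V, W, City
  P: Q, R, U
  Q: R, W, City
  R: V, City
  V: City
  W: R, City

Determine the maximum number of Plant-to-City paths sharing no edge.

5

Assign every edge capacity 1; by Menger, the answer equals the max flow.
Path Plant→City (+1); total 1.
Path Plant→Q→City (+1); total 2.
Path Plant→V→City (+1); total 3.
Path Plant→W→City (+1); total 4.
Path Plant→P→R→City (+1); total 5.
No residual Plant→City path; max flow = 5.
Certifying cut of size 5: {Plant→City, Plant→P, Plant→Q, Plant→V, Plant→W}.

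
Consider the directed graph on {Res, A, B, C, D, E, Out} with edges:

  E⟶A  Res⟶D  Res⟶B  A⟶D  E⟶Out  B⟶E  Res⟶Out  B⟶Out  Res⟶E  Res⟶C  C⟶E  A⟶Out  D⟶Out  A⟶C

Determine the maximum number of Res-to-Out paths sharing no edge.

5

Assign every edge capacity 1; by Menger, the answer equals the max flow.
Path Res→Out (+1); total 1.
Path Res→B→Out (+1); total 2.
Path Res→D→Out (+1); total 3.
Path Res→E→Out (+1); total 4.
Path Res→C→E→A→Out (+1); total 5.
No residual Res→Out path; max flow = 5.
Certifying cut of size 5: {Res→B, Res→C, Res→D, Res→E, Res→Out}.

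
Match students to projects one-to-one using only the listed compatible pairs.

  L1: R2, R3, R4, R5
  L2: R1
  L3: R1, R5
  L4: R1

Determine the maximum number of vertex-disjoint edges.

Unit-capacity flow: source→left, listed edges, right→sink; max matching = max flow.
Augmenting path L1→R2 (+1); matched 1.
Augmenting path L2→R1 (+1); matched 2.
Augmenting path L3→R5 (+1); matched 3.
No augmenting path remains; maximum matching = 3.
König certificate: {L1, L3, R1} is a vertex cover of size 3 (every listed pair touches it), so no matching can be larger.

3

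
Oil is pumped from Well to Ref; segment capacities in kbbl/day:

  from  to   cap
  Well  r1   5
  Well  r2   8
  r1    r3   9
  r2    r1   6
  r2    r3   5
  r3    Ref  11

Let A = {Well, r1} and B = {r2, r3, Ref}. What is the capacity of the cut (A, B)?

Edges leaving {Well, r1}: Well→r2 (8), r1→r3 (9).
Cut capacity = 8 + 9 = 17.

17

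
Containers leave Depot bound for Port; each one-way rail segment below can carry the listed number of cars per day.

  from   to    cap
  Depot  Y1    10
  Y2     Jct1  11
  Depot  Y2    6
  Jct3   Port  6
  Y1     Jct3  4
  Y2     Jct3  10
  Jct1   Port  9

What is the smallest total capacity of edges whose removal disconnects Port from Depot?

Augment Depot→Y2→Jct3→Port: bottleneck 6, flow now 6.
Augment Depot→Y1→Jct3→Y2→Jct1→Port: bottleneck 4, flow now 10. (uses reverse residual edge)
No augmenting path remains; maximum flow = 10.
By max-flow min-cut, the minimum cut capacity equals the max flow.
In the residual graph, reachable from Depot: {Depot, Y1}.
Min-cut edges: Depot→Y2 (6), Y1→Jct3 (4); capacity 6 + 4 = 10.

10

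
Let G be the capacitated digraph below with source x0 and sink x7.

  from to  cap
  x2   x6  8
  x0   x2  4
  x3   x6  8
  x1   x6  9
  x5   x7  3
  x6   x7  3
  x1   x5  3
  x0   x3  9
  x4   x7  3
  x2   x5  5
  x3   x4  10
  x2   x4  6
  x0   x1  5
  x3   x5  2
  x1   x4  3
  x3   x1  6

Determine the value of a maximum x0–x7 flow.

9

Augment x0→x1→x4→x7: bottleneck 3, flow now 3.
Augment x0→x1→x5→x7: bottleneck 2, flow now 5.
Augment x0→x2→x5→x7: bottleneck 1, flow now 6.
Augment x0→x2→x6→x7: bottleneck 3, flow now 9.
No augmenting path remains; maximum flow = 9.
In the residual graph, reachable from x0: {x0, x1, x2, x3, x4, x5, x6}.
Min-cut edges: x4→x7 (3), x5→x7 (3), x6→x7 (3); capacity 3 + 3 + 3 = 9.
This cut is saturated, so no flow can exceed 9.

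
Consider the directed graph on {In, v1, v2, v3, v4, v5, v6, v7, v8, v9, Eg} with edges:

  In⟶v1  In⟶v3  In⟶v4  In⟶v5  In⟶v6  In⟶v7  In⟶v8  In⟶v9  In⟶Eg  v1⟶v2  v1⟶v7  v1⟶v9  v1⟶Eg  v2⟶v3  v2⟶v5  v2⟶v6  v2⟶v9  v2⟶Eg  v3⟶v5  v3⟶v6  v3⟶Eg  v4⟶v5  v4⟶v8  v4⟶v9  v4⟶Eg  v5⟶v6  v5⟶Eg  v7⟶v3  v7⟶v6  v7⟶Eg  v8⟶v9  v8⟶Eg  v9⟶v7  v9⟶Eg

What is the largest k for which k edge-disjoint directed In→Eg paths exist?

8

Assign every edge capacity 1; by Menger, the answer equals the max flow.
Path In→Eg (+1); total 1.
Path In→v1→Eg (+1); total 2.
Path In→v3→Eg (+1); total 3.
Path In→v4→Eg (+1); total 4.
Path In→v5→Eg (+1); total 5.
Path In→v7→Eg (+1); total 6.
Path In→v8→Eg (+1); total 7.
Path In→v9→Eg (+1); total 8.
No residual In→Eg path; max flow = 8.
Certifying cut of size 8: {In→Eg, In→v1, In→v3, In→v4, In→v5, In→v7, In→v8, In→v9}.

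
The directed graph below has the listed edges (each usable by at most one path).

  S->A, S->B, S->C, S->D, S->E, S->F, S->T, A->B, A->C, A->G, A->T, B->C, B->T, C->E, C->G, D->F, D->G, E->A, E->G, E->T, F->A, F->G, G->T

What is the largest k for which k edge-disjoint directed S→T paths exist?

Assign every edge capacity 1; by Menger, the answer equals the max flow.
Path S→T (+1); total 1.
Path S→A→T (+1); total 2.
Path S→B→T (+1); total 3.
Path S→E→T (+1); total 4.
Path S→C→G→T (+1); total 5.
No residual S→T path; max flow = 5.
Certifying cut of size 5: {A→T, B→T, E→T, G→T, S→T}.

5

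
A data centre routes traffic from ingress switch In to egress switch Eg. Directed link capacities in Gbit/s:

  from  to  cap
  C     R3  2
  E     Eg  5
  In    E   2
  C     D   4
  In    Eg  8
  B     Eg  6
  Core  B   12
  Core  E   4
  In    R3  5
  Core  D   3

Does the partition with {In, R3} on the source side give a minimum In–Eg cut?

Yes — it is a minimum cut (capacity 10).

Given cut capacity: 2 + 8 = 10.
Augment In→Eg: bottleneck 8, flow now 8.
Augment In→E→Eg: bottleneck 2, flow now 10.
No augmenting path remains; maximum flow = 10.
Cut capacity 10 equals the max flow, so it is a minimum cut.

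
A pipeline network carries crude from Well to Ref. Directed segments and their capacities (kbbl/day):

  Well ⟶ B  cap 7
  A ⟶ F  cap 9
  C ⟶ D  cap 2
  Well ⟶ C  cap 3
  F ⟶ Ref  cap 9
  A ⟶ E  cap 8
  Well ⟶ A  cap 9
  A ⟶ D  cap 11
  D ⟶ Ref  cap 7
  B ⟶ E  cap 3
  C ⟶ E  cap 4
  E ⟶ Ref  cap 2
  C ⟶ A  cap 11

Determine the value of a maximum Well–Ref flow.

14

Augment Well→A→D→Ref: bottleneck 7, flow now 7.
Augment Well→A→E→Ref: bottleneck 2, flow now 9.
Augment Well→C→A→F→Ref: bottleneck 3, flow now 12.
Augment Well→B→E→A→F→Ref: bottleneck 2, flow now 14. (uses reverse residual edge)
No augmenting path remains; maximum flow = 14.
In the residual graph, reachable from Well: {Well, B, E}.
Min-cut edges: Well→A (9), Well→C (3), E→Ref (2); capacity 9 + 3 + 2 = 14.
This cut is saturated, so no flow can exceed 14.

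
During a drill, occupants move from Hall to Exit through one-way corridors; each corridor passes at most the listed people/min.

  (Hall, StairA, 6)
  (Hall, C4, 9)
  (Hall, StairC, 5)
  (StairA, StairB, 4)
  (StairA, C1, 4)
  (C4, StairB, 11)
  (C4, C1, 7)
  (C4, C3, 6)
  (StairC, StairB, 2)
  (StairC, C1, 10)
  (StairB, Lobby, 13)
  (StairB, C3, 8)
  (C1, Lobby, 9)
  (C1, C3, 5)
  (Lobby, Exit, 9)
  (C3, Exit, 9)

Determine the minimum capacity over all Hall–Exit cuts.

18

Augment Hall→C4→C3→Exit: bottleneck 6, flow now 6.
Augment Hall→StairA→StairB→Lobby→Exit: bottleneck 4, flow now 10.
Augment Hall→StairA→C1→Lobby→Exit: bottleneck 2, flow now 12.
Augment Hall→C4→StairB→Lobby→Exit: bottleneck 3, flow now 15.
Augment Hall→StairC→StairB→C3→Exit: bottleneck 2, flow now 17.
Augment Hall→StairC→C1→C3→Exit: bottleneck 1, flow now 18.
No augmenting path remains; maximum flow = 18.
By max-flow min-cut, the minimum cut capacity equals the max flow.
In the residual graph, reachable from Hall: {Hall, StairA, C4, StairC, StairB, C1, Lobby, C3}.
Min-cut edges: Lobby→Exit (9), C3→Exit (9); capacity 9 + 9 = 18.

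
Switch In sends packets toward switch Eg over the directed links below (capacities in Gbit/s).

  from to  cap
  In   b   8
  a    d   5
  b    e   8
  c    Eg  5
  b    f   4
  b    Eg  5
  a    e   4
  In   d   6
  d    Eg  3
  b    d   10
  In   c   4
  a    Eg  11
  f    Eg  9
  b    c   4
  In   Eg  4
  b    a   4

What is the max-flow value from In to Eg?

19

Augment In→Eg: bottleneck 4, flow now 4.
Augment In→b→Eg: bottleneck 5, flow now 9.
Augment In→c→Eg: bottleneck 4, flow now 13.
Augment In→d→Eg: bottleneck 3, flow now 16.
Augment In→b→a→Eg: bottleneck 3, flow now 19.
No augmenting path remains; maximum flow = 19.
In the residual graph, reachable from In: {In, d}.
Min-cut edges: In→b (8), In→c (4), In→Eg (4), d→Eg (3); capacity 8 + 4 + 4 + 3 = 19.
This cut is saturated, so no flow can exceed 19.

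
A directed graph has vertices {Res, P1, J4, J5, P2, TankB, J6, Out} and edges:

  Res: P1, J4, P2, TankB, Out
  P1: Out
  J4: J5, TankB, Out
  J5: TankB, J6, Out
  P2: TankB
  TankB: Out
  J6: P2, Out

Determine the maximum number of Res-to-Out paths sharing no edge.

4

Assign every edge capacity 1; by Menger, the answer equals the max flow.
Path Res→Out (+1); total 1.
Path Res→P1→Out (+1); total 2.
Path Res→J4→Out (+1); total 3.
Path Res→TankB→Out (+1); total 4.
No residual Res→Out path; max flow = 4.
Certifying cut of size 4: {Res→J4, Res→Out, Res→P1, TankB→Out}.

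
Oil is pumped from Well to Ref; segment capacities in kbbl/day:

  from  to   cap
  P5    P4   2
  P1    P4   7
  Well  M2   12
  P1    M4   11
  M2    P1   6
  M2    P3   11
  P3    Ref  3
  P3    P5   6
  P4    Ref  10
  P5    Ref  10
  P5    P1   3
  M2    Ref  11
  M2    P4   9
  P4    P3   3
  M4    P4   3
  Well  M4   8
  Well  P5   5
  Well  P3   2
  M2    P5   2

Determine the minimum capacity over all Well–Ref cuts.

22

Augment Well→M2→Ref: bottleneck 11, flow now 11.
Augment Well→P5→Ref: bottleneck 5, flow now 16.
Augment Well→P3→Ref: bottleneck 2, flow now 18.
Augment Well→M2→P5→Ref: bottleneck 1, flow now 19.
Augment Well→M4→P4→Ref: bottleneck 3, flow now 22.
No augmenting path remains; maximum flow = 22.
By max-flow min-cut, the minimum cut capacity equals the max flow.
In the residual graph, reachable from Well: {Well, M4}.
Min-cut edges: Well→M2 (12), Well→P5 (5), Well→P3 (2), M4→P4 (3); capacity 12 + 5 + 2 + 3 = 22.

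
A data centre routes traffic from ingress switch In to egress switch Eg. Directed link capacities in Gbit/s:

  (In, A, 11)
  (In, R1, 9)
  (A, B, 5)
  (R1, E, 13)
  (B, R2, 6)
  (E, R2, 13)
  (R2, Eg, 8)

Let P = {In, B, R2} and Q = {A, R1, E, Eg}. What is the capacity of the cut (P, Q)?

Edges leaving {In, B, R2}: In→A (11), In→R1 (9), R2→Eg (8).
Cut capacity = 11 + 9 + 8 = 28.

28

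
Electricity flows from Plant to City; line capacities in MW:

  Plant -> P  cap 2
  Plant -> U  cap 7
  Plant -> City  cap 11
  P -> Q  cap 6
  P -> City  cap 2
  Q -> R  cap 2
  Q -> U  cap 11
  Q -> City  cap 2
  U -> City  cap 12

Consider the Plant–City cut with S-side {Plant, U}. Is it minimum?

No — its capacity is 25, but the minimum cut has capacity 20.

Given cut capacity: 2 + 11 + 12 = 25.
Augment Plant→City: bottleneck 11, flow now 11.
Augment Plant→P→City: bottleneck 2, flow now 13.
Augment Plant→U→City: bottleneck 7, flow now 20.
No augmenting path remains; maximum flow = 20.
In the residual graph, reachable from Plant: {Plant}.
Min-cut edges: Plant→P (2), Plant→U (7), Plant→City (11); capacity 2 + 7 + 11 = 20.
Cut capacity 25 exceeds the max flow 20, so it is not minimum.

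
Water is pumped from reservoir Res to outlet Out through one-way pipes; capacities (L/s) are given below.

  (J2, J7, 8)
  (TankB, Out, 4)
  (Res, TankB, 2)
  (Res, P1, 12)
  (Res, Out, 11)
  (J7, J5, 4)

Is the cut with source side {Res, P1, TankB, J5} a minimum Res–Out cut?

Given cut capacity: 11 + 4 = 15.
Augment Res→Out: bottleneck 11, flow now 11.
Augment Res→TankB→Out: bottleneck 2, flow now 13.
No augmenting path remains; maximum flow = 13.
In the residual graph, reachable from Res: {Res, P1}.
Min-cut edges: Res→TankB (2), Res→Out (11); capacity 2 + 11 = 13.
Cut capacity 15 exceeds the max flow 13, so it is not minimum.

No — its capacity is 15, but the minimum cut has capacity 13.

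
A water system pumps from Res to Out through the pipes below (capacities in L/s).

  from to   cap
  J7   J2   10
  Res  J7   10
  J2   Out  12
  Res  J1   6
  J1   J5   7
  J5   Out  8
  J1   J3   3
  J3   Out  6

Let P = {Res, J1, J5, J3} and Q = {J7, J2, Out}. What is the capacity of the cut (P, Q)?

Edges leaving {Res, J1, J5, J3}: Res→J7 (10), J5→Out (8), J3→Out (6).
Cut capacity = 10 + 8 + 6 = 24.

24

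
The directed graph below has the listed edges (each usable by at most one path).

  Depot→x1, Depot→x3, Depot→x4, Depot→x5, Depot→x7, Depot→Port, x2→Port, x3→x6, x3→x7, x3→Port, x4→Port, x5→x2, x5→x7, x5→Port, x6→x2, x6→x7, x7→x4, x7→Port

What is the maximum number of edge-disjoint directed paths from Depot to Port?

Assign every edge capacity 1; by Menger, the answer equals the max flow.
Path Depot→Port (+1); total 1.
Path Depot→x3→Port (+1); total 2.
Path Depot→x4→Port (+1); total 3.
Path Depot→x5→Port (+1); total 4.
Path Depot→x7→Port (+1); total 5.
No residual Depot→Port path; max flow = 5.
Certifying cut of size 5: {Depot→Port, Depot→x3, Depot→x4, Depot→x5, Depot→x7}.

5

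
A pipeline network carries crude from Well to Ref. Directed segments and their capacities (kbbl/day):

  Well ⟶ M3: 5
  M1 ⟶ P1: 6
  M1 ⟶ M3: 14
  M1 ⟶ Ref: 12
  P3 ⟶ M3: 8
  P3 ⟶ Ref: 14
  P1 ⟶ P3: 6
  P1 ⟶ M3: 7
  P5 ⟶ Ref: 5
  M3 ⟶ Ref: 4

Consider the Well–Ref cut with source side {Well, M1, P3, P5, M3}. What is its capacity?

Edges leaving {Well, M1, P3, P5, M3}: M1→P1 (6), M1→Ref (12), P3→Ref (14), P5→Ref (5), M3→Ref (4).
Cut capacity = 6 + 12 + 14 + 5 + 4 = 41.

41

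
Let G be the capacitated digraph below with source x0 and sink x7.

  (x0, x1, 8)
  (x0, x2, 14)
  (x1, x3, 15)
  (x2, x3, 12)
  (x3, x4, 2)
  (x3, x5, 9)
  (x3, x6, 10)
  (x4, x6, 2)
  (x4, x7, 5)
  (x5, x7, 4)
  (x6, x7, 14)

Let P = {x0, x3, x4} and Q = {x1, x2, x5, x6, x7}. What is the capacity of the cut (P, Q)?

Edges leaving {x0, x3, x4}: x0→x1 (8), x0→x2 (14), x3→x5 (9), x3→x6 (10), x4→x6 (2), x4→x7 (5).
Cut capacity = 8 + 14 + 9 + 10 + 2 + 5 = 48.

48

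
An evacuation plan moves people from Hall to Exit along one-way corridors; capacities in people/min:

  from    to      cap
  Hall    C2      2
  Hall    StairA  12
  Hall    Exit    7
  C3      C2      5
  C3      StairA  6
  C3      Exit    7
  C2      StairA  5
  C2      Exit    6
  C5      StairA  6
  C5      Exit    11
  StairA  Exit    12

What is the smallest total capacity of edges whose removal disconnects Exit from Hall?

21

Augment Hall→Exit: bottleneck 7, flow now 7.
Augment Hall→C2→Exit: bottleneck 2, flow now 9.
Augment Hall→StairA→Exit: bottleneck 12, flow now 21.
No augmenting path remains; maximum flow = 21.
By max-flow min-cut, the minimum cut capacity equals the max flow.
In the residual graph, reachable from Hall: {Hall}.
Min-cut edges: Hall→C2 (2), Hall→StairA (12), Hall→Exit (7); capacity 2 + 12 + 7 = 21.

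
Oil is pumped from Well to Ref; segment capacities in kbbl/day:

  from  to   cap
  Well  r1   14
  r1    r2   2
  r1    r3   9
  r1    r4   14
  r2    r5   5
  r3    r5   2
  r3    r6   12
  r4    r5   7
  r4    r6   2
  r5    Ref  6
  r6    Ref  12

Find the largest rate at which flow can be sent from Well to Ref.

14

Augment Well→r1→r2→r5→Ref: bottleneck 2, flow now 2.
Augment Well→r1→r3→r5→Ref: bottleneck 2, flow now 4.
Augment Well→r1→r3→r6→Ref: bottleneck 7, flow now 11.
Augment Well→r1→r4→r5→Ref: bottleneck 2, flow now 13.
Augment Well→r1→r4→r6→Ref: bottleneck 1, flow now 14.
No augmenting path remains; maximum flow = 14.
In the residual graph, reachable from Well: {Well}.
Min-cut edges: Well→r1 (14); capacity 14 = 14.
This cut is saturated, so no flow can exceed 14.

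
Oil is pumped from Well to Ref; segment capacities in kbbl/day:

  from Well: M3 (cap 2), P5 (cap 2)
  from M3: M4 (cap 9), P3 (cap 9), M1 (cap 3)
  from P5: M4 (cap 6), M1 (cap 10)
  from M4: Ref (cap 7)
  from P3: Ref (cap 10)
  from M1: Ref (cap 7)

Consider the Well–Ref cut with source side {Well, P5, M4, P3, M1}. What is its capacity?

Edges leaving {Well, P5, M4, P3, M1}: Well→M3 (2), M4→Ref (7), P3→Ref (10), M1→Ref (7).
Cut capacity = 2 + 7 + 10 + 7 = 26.

26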